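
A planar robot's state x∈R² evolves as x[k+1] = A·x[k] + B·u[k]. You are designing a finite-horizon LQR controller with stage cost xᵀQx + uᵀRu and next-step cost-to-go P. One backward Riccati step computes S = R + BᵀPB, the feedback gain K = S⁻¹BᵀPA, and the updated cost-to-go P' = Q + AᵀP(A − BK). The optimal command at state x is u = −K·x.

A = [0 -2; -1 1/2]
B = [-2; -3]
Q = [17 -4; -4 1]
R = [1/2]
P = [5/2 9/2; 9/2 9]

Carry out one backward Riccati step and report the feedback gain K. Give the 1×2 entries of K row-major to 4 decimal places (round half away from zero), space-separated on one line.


0.2474 0.1306

BᵀP = [-18.5000 -36.0000]
S = R + BᵀPB = [1/2] + [145.0000] = [145.5000]
BᵀPA = [36.0000 19.0000]
K = S⁻¹·BᵀPA = [0.2474 0.1306]
A−BK = [0.4948 -1.7388; -0.2577 0.8918]
AᵀP(A−BK) = [0.0928 -0.2010; -0.2010 0.7689]
P' = Q + AᵀP(A−BK) = [17.0928 -4.2010; -4.2010 1.7689]
tr(P') = 18.8617


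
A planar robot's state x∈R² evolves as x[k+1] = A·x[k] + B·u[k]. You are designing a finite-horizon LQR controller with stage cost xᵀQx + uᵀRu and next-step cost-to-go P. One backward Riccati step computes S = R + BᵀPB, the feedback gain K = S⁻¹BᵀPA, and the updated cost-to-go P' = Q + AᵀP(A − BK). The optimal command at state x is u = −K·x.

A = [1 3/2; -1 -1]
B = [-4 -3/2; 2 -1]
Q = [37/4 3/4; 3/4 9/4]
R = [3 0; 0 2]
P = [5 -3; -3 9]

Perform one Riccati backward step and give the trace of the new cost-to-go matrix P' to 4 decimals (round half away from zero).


BᵀP = [-26.0000 30.0000; -4.5000 -4.5000]
S = R + BᵀPB = [3 0; 0 2] + [164.0000 9.0000; 9.0000 11.2500] = [167.0000 9.0000; 9.0000 13.2500]
BᵀPA = [-56.0000 -69.0000; 0.0000 -2.2500]
K = S⁻¹·BᵀPA = [-0.3481 -0.4194; 0.2364 0.1150]
A−BK = [-0.0376 -0.0049; -0.0674 -0.0462]
AᵀP(A−BK) = [0.5080 0.5151; 0.5151 0.5721]
P' = Q + AᵀP(A−BK) = [9.7580 1.2651; 1.2651 2.8221]
tr(P') = 12.5801

12.5801


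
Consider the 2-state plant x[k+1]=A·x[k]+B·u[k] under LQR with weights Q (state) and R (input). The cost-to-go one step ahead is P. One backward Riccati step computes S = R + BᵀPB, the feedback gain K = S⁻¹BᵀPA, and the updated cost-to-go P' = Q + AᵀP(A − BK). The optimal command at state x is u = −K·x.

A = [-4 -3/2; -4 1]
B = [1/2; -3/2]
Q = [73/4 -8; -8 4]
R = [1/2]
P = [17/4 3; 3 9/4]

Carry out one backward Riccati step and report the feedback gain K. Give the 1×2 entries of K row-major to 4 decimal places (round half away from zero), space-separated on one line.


8.0000 0.7941

BᵀP = [-2.3750 -1.8750]
S = R + BᵀPB = [1/2] + [1.6250] = [2.1250]
BᵀPA = [17.0000 1.6875]
K = S⁻¹·BᵀPA = [8.0000 0.7941]
A−BK = [-8.0000 -1.8971; 8.0000 2.1912]
AᵀP(A−BK) = [64.0000 9.0000; 9.0000 1.4724]
P' = Q + AᵀP(A−BK) = [82.2500 1.0000; 1.0000 5.4724]
tr(P') = 87.7224


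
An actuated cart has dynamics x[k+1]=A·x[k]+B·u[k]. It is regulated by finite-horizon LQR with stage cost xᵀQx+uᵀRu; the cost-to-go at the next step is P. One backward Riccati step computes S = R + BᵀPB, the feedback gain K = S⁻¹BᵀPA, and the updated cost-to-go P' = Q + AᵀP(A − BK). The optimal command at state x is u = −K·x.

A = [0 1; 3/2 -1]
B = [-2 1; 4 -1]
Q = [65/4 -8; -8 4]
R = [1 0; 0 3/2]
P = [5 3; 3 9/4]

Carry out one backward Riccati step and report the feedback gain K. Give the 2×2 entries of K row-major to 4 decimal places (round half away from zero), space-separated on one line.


BᵀP = [2.0000 3.0000; 2.0000 0.7500]
S = R + BᵀPB = [1 0; 0 3/2] + [8.0000 -1.0000; -1.0000 1.2500] = [9.0000 -1.0000; -1.0000 2.7500]
BᵀPA = [4.5000 -1.0000; 1.1250 1.2500]
K = S⁻¹·BᵀPA = [0.5684 -0.0632; 0.6158 0.4316]
A−BK = [0.5211 0.4421; -0.1579 -0.3158]
AᵀP(A−BK) = [1.8118 0.9237; 0.9237 0.6474]
P' = Q + AᵀP(A−BK) = [18.0618 -7.0763; -7.0763 4.6474]
tr(P') = 22.7092

0.5684 -0.0632 0.6158 0.4316


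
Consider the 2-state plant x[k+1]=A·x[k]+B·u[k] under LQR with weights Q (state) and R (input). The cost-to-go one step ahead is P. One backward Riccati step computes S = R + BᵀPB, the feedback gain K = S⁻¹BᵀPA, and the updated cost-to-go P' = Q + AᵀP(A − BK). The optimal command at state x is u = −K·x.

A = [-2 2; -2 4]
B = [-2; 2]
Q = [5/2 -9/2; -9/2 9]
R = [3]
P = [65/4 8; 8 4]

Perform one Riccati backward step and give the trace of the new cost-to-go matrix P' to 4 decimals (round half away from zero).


BᵀP = [-16.5000 -8.0000]
S = R + BᵀPB = [3] + [17.0000] = [20.0000]
BᵀPA = [49.0000 -65.0000]
K = S⁻¹·BᵀPA = [2.4500 -3.2500]
A−BK = [2.9000 -4.5000; -6.9000 10.5000]
AᵀP(A−BK) = [24.9500 -33.7500; -33.7500 45.7500]
P' = Q + AᵀP(A−BK) = [27.4500 -38.2500; -38.2500 54.7500]
tr(P') = 82.2000

82.2000


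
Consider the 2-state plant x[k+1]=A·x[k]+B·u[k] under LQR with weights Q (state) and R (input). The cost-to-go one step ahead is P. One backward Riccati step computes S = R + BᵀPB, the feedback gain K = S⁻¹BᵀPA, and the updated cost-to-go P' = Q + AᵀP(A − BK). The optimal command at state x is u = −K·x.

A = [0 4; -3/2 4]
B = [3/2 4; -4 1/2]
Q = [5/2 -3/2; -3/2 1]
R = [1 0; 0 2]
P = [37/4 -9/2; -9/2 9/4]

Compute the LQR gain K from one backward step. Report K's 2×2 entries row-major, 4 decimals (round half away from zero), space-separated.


BᵀP = [31.8750 -15.7500; 34.7500 -16.8750]
S = R + BᵀPB = [1 0; 0 2] + [110.8125 119.6250; 119.6250 130.5625] = [111.8125 119.6250; 119.6250 132.5625]
BᵀPA = [23.6250 64.5000; 25.3125 71.5000]
K = S⁻¹·BᵀPA = [0.2027 -0.0057; 0.0080 0.5445]
A−BK = [-0.3362 1.8306; -0.6932 3.7050]
AᵀP(A−BK) = [0.0704 -0.1483; -0.1483 1.4350]
P' = Q + AᵀP(A−BK) = [2.5704 -1.6483; -1.6483 2.4350]
tr(P') = 5.0055

0.2027 -0.0057 0.0080 0.5445


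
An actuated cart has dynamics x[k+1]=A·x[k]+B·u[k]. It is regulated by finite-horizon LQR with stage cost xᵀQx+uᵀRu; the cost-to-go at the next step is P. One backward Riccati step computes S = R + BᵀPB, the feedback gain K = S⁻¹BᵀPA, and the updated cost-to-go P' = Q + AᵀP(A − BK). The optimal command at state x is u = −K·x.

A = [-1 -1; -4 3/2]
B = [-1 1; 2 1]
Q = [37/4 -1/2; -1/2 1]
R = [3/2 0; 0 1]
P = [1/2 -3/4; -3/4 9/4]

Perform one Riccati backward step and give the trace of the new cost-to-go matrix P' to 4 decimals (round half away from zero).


14.5832

BᵀP = [-2.0000 5.2500; -0.2500 1.5000]
S = R + BᵀPB = [3/2 0; 0 1] + [12.5000 3.2500; 3.2500 1.2500] = [14.0000 3.2500; 3.2500 2.2500]
BᵀPA = [-19.0000 9.8750; -5.7500 2.5000]
K = S⁻¹·BᵀPA = [-1.1493 0.6731; -0.8955 0.1388]
A−BK = [-1.2537 -0.4657; -0.8060 0.0149]
AᵀP(A−BK) = [3.5149 -1.2873; -1.2873 0.8183]
P' = Q + AᵀP(A−BK) = [12.7649 -1.7873; -1.7873 1.8183]
tr(P') = 14.5832


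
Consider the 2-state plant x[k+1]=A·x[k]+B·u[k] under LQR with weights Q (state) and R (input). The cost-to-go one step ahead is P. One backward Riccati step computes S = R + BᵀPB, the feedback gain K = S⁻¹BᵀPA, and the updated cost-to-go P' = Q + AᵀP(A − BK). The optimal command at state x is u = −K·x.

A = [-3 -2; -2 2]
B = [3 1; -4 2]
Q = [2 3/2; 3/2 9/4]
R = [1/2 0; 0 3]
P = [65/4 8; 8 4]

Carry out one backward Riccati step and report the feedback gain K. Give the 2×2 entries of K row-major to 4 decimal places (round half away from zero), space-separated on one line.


-1.2674 -0.5972 -1.2973 -0.1924

BᵀP = [16.7500 8.0000; 32.2500 16.0000]
S = R + BᵀPB = [1/2 0; 0 3] + [18.2500 32.7500; 32.7500 64.2500] = [18.7500 32.7500; 32.7500 67.2500]
BᵀPA = [-66.2500 -17.5000; -128.7500 -32.5000]
K = S⁻¹·BᵀPA = [-1.2674 -0.5972; -1.2973 -0.1924]
A−BK = [2.0995 -0.0159; -4.4751 -0.0040]
AᵀP(A−BK) = [7.2588 1.1586; 1.1586 0.2946]
P' = Q + AᵀP(A−BK) = [9.2588 2.6586; 2.6586 2.5446]
tr(P') = 11.8034


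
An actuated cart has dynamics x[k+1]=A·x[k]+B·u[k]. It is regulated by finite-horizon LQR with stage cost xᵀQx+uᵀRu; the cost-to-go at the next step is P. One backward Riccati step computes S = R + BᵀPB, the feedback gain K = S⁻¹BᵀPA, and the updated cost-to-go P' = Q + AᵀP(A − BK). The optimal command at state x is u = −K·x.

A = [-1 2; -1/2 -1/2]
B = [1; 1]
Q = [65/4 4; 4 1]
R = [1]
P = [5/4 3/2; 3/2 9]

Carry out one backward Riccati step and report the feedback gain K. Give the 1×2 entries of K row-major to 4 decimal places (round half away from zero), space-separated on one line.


-0.5614 0.0175

BᵀP = [2.7500 10.5000]
S = R + BᵀPB = [1] + [13.2500] = [14.2500]
BᵀPA = [-8.0000 0.2500]
K = S⁻¹·BᵀPA = [-0.5614 0.0175]
A−BK = [-0.4386 1.9825; 0.0614 -0.5175]
AᵀP(A−BK) = [0.5088 -0.8596; -0.8596 4.2456]
P' = Q + AᵀP(A−BK) = [16.7588 3.1404; 3.1404 5.2456]
tr(P') = 22.0044


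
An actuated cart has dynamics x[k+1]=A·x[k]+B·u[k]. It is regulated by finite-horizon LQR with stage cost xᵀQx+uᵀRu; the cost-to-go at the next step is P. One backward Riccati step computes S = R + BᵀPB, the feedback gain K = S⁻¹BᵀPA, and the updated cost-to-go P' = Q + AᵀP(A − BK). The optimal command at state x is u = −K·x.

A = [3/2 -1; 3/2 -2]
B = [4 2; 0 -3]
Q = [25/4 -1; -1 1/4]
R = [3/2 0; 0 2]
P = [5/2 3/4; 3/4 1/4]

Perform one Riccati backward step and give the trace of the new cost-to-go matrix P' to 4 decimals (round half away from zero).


7.2283

BᵀP = [10.0000 3.0000; 2.7500 0.7500]
S = R + BᵀPB = [3/2 0; 0 2] + [40.0000 11.0000; 11.0000 3.2500] = [41.5000 11.0000; 11.0000 5.2500]
BᵀPA = [19.5000 -16.0000; 5.2500 -4.2500]
K = S⁻¹·BᵀPA = [0.4606 -0.3845; 0.0348 -0.0039]
A−BK = [-0.4123 0.5458; 1.6045 -2.0116]
AᵀP(A−BK) = [0.3970 -0.3566; -0.3566 0.3313]
P' = Q + AᵀP(A−BK) = [6.6470 -1.3566; -1.3566 0.5813]
tr(P') = 7.2283


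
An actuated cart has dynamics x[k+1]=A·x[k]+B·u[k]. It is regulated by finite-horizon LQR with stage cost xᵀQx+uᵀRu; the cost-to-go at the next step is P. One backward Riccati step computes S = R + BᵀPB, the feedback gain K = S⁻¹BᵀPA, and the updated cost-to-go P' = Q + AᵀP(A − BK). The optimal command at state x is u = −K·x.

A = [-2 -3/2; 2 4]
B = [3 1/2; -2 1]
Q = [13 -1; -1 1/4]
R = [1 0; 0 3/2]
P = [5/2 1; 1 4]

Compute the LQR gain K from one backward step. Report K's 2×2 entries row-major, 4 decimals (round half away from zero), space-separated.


BᵀP = [5.5000 -5.0000; 2.2500 4.5000]
S = R + BᵀPB = [1 0; 0 3/2] + [26.5000 -2.2500; -2.2500 5.6250] = [27.5000 -2.2500; -2.2500 7.1250]
BᵀPA = [-21.0000 -28.2500; 4.5000 14.6250]
K = S⁻¹·BᵀPA = [-0.7308 -0.8821; 0.4008 1.7741]
A−BK = [-0.0079 0.2593; 0.1375 0.4617]
AᵀP(A−BK) = [0.8487 1.9921; 1.9921 6.7593]
P' = Q + AᵀP(A−BK) = [13.8487 0.9921; 0.9921 7.0093]
tr(P') = 20.8581

-0.7308 -0.8821 0.4008 1.7741


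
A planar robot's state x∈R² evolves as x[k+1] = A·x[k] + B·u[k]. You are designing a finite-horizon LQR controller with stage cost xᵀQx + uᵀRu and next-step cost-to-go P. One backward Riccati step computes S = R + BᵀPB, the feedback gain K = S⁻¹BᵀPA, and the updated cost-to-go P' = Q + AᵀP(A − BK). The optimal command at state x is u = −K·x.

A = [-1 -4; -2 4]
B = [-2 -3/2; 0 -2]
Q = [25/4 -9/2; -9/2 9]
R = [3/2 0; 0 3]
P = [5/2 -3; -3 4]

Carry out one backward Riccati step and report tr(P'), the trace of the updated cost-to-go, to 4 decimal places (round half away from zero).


41.4355

BᵀP = [-5.0000 6.0000; 2.2500 -3.5000]
S = R + BᵀPB = [3/2 0; 0 3] + [10.0000 -4.5000; -4.5000 3.6250] = [11.5000 -4.5000; -4.5000 6.6250]
BᵀPA = [-7.0000 44.0000; 4.7500 -23.0000]
K = S⁻¹·BᵀPA = [-0.4469 3.3609; 0.4134 -1.1888]
A−BK = [-1.2737 0.9385; -1.1732 1.6223]
AᵀP(A−BK) = [1.4078 -4.8268; -4.8268 24.7777]
P' = Q + AᵀP(A−BK) = [7.6578 -9.3268; -9.3268 33.7777]
tr(P') = 41.4355


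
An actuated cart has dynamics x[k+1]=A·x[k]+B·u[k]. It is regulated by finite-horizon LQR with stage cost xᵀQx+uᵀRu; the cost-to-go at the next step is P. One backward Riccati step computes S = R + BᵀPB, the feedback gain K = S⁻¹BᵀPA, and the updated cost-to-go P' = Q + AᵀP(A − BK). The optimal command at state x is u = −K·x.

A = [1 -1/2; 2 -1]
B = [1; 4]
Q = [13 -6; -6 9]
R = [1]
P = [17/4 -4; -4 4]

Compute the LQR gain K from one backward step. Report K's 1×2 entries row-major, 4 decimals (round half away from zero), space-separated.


BᵀP = [-11.7500 12.0000]
S = R + BᵀPB = [1] + [36.2500] = [37.2500]
BᵀPA = [12.2500 -6.1250]
K = S⁻¹·BᵀPA = [0.3289 -0.1644]
A−BK = [0.6711 -0.3356; 0.6846 -0.3423]
AᵀP(A−BK) = [0.2215 -0.1107; -0.1107 0.0554]
P' = Q + AᵀP(A−BK) = [13.2215 -6.1107; -6.1107 9.0554]
tr(P') = 22.2768

0.3289 -0.1644


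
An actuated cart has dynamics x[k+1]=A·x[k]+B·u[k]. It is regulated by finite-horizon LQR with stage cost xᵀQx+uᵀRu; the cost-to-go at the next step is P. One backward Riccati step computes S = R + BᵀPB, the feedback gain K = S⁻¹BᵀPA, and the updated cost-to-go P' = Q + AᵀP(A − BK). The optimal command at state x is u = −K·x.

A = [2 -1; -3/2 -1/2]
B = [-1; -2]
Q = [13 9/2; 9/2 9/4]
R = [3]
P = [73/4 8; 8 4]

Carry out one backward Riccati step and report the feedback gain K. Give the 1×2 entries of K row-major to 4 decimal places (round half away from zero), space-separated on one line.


BᵀP = [-34.2500 -16.0000]
S = R + BᵀPB = [3] + [66.2500] = [69.2500]
BᵀPA = [-44.5000 42.2500]
K = S⁻¹·BᵀPA = [-0.6426 0.6101]
A−BK = [1.3574 -0.3899; -2.7852 0.7202]
AᵀP(A−BK) = [5.4043 -2.3502; -2.3502 1.4729]
P' = Q + AᵀP(A−BK) = [18.4043 2.1498; 2.1498 3.7229]
tr(P') = 22.1273

-0.6426 0.6101


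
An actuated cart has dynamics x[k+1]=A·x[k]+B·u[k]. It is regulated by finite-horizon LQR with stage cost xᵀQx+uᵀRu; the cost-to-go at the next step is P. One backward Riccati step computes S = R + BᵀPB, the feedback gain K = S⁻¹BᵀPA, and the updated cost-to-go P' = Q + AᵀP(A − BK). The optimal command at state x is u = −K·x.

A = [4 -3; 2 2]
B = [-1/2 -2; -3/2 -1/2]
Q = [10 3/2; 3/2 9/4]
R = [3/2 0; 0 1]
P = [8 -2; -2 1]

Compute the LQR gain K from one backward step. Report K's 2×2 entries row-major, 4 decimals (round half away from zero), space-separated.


BᵀP = [-1.0000 -0.5000; -15.0000 3.5000]
S = R + BᵀPB = [3/2 0; 0 1] + [1.2500 2.2500; 2.2500 28.2500] = [2.7500 2.2500; 2.2500 29.2500]
BᵀPA = [-5.0000 2.0000; -53.0000 52.0000]
K = S⁻¹·BᵀPA = [-0.3582 -0.7761; -1.7844 1.8375]
A−BK = [0.2521 0.2869; 0.5705 1.7546]
AᵀP(A−BK) = [3.6352 -2.4942; -2.4942 6.0033]
P' = Q + AᵀP(A−BK) = [13.6352 -0.9942; -0.9942 8.2533]
tr(P') = 21.8885

-0.3582 -0.7761 -1.7844 1.8375


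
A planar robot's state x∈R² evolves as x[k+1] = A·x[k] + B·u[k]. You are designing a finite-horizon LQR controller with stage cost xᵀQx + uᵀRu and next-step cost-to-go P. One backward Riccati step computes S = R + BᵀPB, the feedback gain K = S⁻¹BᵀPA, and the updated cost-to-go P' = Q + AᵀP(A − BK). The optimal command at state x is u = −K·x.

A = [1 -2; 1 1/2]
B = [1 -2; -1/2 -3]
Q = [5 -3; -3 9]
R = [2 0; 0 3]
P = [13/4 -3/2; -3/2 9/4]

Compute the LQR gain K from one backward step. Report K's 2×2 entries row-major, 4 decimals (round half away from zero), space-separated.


BᵀP = [4.0000 -2.6250; -2.0000 -3.7500]
S = R + BᵀPB = [2 0; 0 3] + [5.3125 -0.1250; -0.1250 15.2500] = [7.3125 -0.1250; -0.1250 18.2500]
BᵀPA = [1.3750 -9.3125; -5.7500 2.1250]
K = S⁻¹·BᵀPA = [0.1827 -1.2717; -0.3138 0.1077]
A−BK = [0.1897 -0.5129; 0.1499 0.1874]
AᵀP(A−BK) = [0.4444 -0.7570; -0.7570 4.4912]
P' = Q + AᵀP(A−BK) = [5.4444 -3.7570; -3.7570 13.4912]
tr(P') = 18.9356

0.1827 -1.2717 -0.3138 0.1077


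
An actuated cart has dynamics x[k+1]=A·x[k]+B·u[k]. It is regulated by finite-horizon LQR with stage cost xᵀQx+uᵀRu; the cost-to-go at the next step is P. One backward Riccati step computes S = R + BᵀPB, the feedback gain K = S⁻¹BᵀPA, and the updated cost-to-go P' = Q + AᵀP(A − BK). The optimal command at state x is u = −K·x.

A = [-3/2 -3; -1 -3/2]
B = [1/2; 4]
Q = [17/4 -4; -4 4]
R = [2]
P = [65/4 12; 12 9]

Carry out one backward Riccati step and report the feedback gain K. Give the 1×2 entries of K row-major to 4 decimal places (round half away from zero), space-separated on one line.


-0.6371 -1.1682

BᵀP = [56.1250 42.0000]
S = R + BᵀPB = [2] + [196.0625] = [198.0625]
BᵀPA = [-126.1875 -231.3750]
K = S⁻¹·BᵀPA = [-0.6371 -1.1682]
A−BK = [-1.1814 -2.4159; 1.5484 3.1728]
AᵀP(A−BK) = [1.1672 2.2138; 2.2138 4.2096]
P' = Q + AᵀP(A−BK) = [5.4172 -1.7862; -1.7862 8.2096]
tr(P') = 13.6269


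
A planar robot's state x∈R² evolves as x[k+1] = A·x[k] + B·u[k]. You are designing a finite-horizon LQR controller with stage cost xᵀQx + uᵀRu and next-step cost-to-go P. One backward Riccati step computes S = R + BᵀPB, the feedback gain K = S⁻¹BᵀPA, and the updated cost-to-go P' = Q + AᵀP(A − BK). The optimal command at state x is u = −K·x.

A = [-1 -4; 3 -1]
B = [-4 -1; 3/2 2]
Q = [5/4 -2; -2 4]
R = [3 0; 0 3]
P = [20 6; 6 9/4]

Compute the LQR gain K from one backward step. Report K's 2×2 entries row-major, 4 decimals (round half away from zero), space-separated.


BᵀP = [-71.0000 -20.6250; -8.0000 -1.5000]
S = R + BᵀPB = [3 0; 0 3] + [253.0625 29.7500; 29.7500 5.0000] = [256.0625 29.7500; 29.7500 8.0000]
BᵀPA = [9.1250 304.6250; 3.5000 33.5000]
K = S⁻¹·BᵀPA = [-0.0268 1.2380; 0.5370 -0.4164]
A−BK = [-0.5700 0.5357; 1.9662 -2.0242]
AᵀP(A−BK) = [2.6147 -2.5895; -2.5895 7.0646]
P' = Q + AᵀP(A−BK) = [3.8647 -4.5895; -4.5895 11.0646]
tr(P') = 14.9293

-0.0268 1.2380 0.5370 -0.4164


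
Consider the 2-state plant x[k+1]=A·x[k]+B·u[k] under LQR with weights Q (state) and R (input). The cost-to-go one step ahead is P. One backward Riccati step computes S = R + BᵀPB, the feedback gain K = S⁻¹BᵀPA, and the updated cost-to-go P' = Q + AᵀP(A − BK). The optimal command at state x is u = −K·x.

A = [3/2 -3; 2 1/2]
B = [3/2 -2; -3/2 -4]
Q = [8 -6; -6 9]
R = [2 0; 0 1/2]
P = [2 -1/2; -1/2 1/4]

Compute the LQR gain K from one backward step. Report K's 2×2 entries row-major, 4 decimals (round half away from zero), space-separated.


0.1880 -1.0684 -0.5413 0.6211

BᵀP = [3.7500 -1.1250; -2.0000 0.0000]
S = R + BᵀPB = [2 0; 0 1/2] + [7.3125 -3.0000; -3.0000 4.0000] = [9.3125 -3.0000; -3.0000 4.5000]
BᵀPA = [3.3750 -11.8125; -3.0000 6.0000]
K = S⁻¹·BᵀPA = [0.1880 -1.0684; -0.5413 0.6211]
A−BK = [0.1353 -0.1553; 0.1168 1.3818]
AᵀP(A−BK) = [0.2415 -0.6560; -0.6560 3.2158]
P' = Q + AᵀP(A−BK) = [8.2415 -6.6560; -6.6560 12.2158]
tr(P') = 20.4573


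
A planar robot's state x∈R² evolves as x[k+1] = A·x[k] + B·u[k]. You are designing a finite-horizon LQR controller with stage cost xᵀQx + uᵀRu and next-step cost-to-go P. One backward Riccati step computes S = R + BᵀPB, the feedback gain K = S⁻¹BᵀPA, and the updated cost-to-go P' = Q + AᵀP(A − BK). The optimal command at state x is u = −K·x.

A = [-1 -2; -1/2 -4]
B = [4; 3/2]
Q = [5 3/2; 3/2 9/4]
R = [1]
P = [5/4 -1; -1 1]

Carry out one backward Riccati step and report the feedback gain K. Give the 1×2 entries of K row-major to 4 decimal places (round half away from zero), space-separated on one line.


BᵀP = [3.5000 -2.5000]
S = R + BᵀPB = [1] + [10.2500] = [11.2500]
BᵀPA = [-2.2500 3.0000]
K = S⁻¹·BᵀPA = [-0.2000 0.2667]
A−BK = [-0.2000 -3.0667; -0.2000 -4.4000]
AᵀP(A−BK) = [0.0500 0.1000; 0.1000 4.2000]
P' = Q + AᵀP(A−BK) = [5.0500 1.6000; 1.6000 6.4500]
tr(P') = 11.5000

-0.2000 0.2667


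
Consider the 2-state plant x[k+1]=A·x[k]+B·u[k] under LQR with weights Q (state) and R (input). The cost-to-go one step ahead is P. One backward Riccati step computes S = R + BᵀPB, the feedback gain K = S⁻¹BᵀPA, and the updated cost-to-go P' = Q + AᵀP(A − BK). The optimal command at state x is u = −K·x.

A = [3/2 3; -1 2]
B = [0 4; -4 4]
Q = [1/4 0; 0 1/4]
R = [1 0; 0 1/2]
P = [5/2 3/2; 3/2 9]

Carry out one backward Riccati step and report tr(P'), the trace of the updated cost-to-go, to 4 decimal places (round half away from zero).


BᵀP = [-6.0000 -36.0000; 16.0000 42.0000]
S = R + BᵀPB = [1 0; 0 1/2] + [144.0000 -168.0000; -168.0000 232.0000] = [145.0000 -168.0000; -168.0000 232.5000]
BᵀPA = [27.0000 -90.0000; -18.0000 132.0000]
K = S⁻¹·BᵀPA = [0.5928 0.2279; 0.3509 0.7324]
A−BK = [0.0963 0.0702; -0.0325 -0.0180]
AᵀP(A−BK) = [0.4363 0.2798; 0.2798 0.3316]
P' = Q + AᵀP(A−BK) = [0.6863 0.2798; 0.2798 0.5816]
tr(P') = 1.2679

1.2679


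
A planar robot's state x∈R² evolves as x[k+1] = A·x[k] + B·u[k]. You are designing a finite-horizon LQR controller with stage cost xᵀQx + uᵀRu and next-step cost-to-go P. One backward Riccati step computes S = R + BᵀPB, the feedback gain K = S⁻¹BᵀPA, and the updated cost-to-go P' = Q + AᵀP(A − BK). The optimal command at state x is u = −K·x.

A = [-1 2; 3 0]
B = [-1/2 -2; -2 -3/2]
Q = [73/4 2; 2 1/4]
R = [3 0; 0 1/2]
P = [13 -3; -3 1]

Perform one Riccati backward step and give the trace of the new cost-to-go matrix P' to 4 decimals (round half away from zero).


BᵀP = [-0.5000 -0.5000; -21.5000 4.5000]
S = R + BᵀPB = [3 0; 0 1/2] + [1.2500 1.7500; 1.7500 36.2500] = [4.2500 1.7500; 1.7500 36.7500]
BᵀPA = [-1.0000 -1.0000; 35.0000 -43.0000]
K = S⁻¹·BᵀPA = [-0.6400 0.2514; 0.9829 -1.1820]
A−BK = [0.6457 -0.2384; 3.1943 -1.2702]
AᵀP(A−BK) = [4.9600 -2.3771; -2.3771 1.4237]
P' = Q + AᵀP(A−BK) = [23.2100 -0.3771; -0.3771 1.6737]
tr(P') = 24.8837

24.8837


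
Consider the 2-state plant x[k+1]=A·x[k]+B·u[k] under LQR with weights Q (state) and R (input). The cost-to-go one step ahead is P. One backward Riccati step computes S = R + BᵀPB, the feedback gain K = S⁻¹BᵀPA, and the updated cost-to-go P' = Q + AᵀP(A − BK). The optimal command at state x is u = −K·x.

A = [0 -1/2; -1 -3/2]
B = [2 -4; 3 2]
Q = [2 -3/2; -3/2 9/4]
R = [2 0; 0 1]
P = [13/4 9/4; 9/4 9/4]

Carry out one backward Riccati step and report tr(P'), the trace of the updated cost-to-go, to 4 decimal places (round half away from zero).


4.7288

BᵀP = [13.2500 11.2500; -8.5000 -4.5000]
S = R + BᵀPB = [2 0; 0 1] + [60.2500 -30.5000; -30.5000 25.0000] = [62.2500 -30.5000; -30.5000 26.0000]
BᵀPA = [-11.2500 -23.5000; 4.5000 11.0000]
K = S⁻¹·BᵀPA = [-0.2256 -0.4003; -0.0915 -0.0465]
A−BK = [0.0850 0.1146; -0.1402 -0.2061]
AᵀP(A−BK) = [0.1242 0.2060; 0.2060 0.3546]
P' = Q + AᵀP(A−BK) = [2.1242 -1.2940; -1.2940 2.6046]
tr(P') = 4.7288


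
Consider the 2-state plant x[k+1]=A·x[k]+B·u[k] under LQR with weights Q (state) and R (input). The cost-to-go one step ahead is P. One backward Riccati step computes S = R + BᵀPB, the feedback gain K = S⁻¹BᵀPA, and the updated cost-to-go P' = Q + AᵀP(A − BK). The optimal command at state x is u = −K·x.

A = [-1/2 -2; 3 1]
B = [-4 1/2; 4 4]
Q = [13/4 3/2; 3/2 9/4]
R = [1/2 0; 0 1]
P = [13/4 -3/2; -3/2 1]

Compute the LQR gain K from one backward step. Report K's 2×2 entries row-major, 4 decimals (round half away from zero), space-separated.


0.2299 0.4508 0.4171 -0.1480

BᵀP = [-19.0000 10.0000; -4.3750 3.2500]
S = R + BᵀPB = [1/2 0; 0 1] + [116.0000 30.5000; 30.5000 10.8125] = [116.5000 30.5000; 30.5000 11.8125]
BᵀPA = [39.5000 48.0000; 11.9375 12.0000]
K = S⁻¹·BᵀPA = [0.2299 0.4508; 0.4171 -0.1480]
A−BK = [0.2109 -0.1229; 0.4123 -0.2110]
AᵀP(A−BK) = [0.2540 -0.0384; -0.0384 0.1393]
P' = Q + AᵀP(A−BK) = [3.5040 1.4616; 1.4616 2.3893]
tr(P') = 5.8934


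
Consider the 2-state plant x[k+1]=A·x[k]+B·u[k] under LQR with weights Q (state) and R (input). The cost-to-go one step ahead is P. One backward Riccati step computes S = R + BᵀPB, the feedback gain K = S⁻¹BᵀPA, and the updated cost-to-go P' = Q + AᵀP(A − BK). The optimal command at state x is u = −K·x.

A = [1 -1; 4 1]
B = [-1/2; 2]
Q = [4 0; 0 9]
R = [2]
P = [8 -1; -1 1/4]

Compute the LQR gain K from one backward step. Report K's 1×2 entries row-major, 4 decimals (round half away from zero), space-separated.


-0.2857 1.0000

BᵀP = [-6.0000 1.0000]
S = R + BᵀPB = [2] + [5.0000] = [7.0000]
BᵀPA = [-2.0000 7.0000]
K = S⁻¹·BᵀPA = [-0.2857 1.0000]
A−BK = [0.8571 -0.5000; 4.5714 -1.0000]
AᵀP(A−BK) = [3.4286 -2.0000; -2.0000 3.2500]
P' = Q + AᵀP(A−BK) = [7.4286 -2.0000; -2.0000 12.2500]
tr(P') = 19.6786


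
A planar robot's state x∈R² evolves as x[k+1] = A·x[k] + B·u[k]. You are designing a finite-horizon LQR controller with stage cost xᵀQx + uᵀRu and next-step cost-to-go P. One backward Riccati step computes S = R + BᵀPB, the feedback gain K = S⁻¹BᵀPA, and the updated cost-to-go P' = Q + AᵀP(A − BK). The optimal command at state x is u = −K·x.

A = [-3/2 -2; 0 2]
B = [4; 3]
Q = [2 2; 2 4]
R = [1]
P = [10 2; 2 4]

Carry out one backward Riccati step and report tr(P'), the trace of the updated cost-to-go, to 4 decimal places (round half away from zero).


BᵀP = [46.0000 20.0000]
S = R + BᵀPB = [1] + [244.0000] = [245.0000]
BᵀPA = [-69.0000 -52.0000]
K = S⁻¹·BᵀPA = [-0.2816 -0.2122]
A−BK = [-0.3735 -1.1510; 0.8449 2.6367]
AᵀP(A−BK) = [3.0673 9.3551; 9.3551 28.9633]
P' = Q + AᵀP(A−BK) = [5.0673 11.3551; 11.3551 32.9633]
tr(P') = 38.0306

38.0306


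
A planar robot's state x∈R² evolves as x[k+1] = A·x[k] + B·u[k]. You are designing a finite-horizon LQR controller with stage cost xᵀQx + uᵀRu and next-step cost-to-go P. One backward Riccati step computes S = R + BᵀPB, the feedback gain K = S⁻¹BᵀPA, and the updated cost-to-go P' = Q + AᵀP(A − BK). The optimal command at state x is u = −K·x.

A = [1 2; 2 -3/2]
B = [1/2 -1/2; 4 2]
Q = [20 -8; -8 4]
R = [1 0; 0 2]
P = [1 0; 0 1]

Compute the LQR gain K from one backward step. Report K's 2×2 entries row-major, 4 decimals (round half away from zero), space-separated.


0.5445 -0.0052 -0.1152 -0.6335

BᵀP = [0.5000 4.0000; -0.5000 2.0000]
S = R + BᵀPB = [1 0; 0 2] + [16.2500 7.7500; 7.7500 4.2500] = [17.2500 7.7500; 7.7500 6.2500]
BᵀPA = [8.5000 -5.0000; 3.5000 -4.0000]
K = S⁻¹·BᵀPA = [0.5445 -0.0052; -0.1152 -0.6335]
A−BK = [0.6702 1.6859; 0.0524 -0.2120]
AᵀP(A−BK) = [0.7749 1.2618; 1.2618 3.6898]
P' = Q + AᵀP(A−BK) = [20.7749 -6.7382; -6.7382 7.6898]
tr(P') = 28.4647


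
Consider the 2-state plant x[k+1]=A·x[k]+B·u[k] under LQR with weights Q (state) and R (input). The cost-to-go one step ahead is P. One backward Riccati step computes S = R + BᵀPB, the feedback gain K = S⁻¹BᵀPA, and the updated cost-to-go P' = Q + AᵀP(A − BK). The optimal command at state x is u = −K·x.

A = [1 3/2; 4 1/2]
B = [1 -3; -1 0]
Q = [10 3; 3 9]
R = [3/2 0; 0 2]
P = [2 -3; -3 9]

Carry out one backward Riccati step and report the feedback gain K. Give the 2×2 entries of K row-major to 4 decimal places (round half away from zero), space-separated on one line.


-2.8276 -0.2586 -0.6207 -0.4190

BᵀP = [5.0000 -12.0000; -6.0000 9.0000]
S = R + BᵀPB = [3/2 0; 0 2] + [17.0000 -15.0000; -15.0000 18.0000] = [18.5000 -15.0000; -15.0000 20.0000]
BᵀPA = [-43.0000 1.5000; 30.0000 -4.5000]
K = S⁻¹·BᵀPA = [-2.8276 -0.2586; -0.6207 -0.4190]
A−BK = [1.9655 0.5017; 1.1724 0.2414]
AᵀP(A−BK) = [19.0345 2.9483; 2.9483 0.7526]
P' = Q + AᵀP(A−BK) = [29.0345 5.9483; 5.9483 9.7526]
tr(P') = 38.7871


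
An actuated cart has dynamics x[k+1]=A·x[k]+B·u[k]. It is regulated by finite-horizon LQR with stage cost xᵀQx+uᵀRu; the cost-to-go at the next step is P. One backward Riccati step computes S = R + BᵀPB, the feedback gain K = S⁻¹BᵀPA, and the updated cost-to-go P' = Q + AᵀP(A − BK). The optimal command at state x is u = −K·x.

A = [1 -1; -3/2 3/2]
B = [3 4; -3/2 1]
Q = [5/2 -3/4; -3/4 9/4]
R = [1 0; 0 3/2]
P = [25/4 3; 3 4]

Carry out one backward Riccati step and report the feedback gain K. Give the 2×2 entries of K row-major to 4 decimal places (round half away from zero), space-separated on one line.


0.6896 -0.6896 -0.2886 0.2886

BᵀP = [14.2500 3.0000; 28.0000 16.0000]
S = R + BᵀPB = [1 0; 0 3/2] + [38.2500 60.0000; 60.0000 128.0000] = [39.2500 60.0000; 60.0000 129.5000]
BᵀPA = [9.7500 -9.7500; 4.0000 -4.0000]
K = S⁻¹·BᵀPA = [0.6896 -0.6896; -0.2886 0.2886]
A−BK = [0.0856 -0.0856; -0.1769 0.1769]
AᵀP(A−BK) = [0.6807 -0.6807; -0.6807 0.6807]
P' = Q + AᵀP(A−BK) = [3.1807 -1.4307; -1.4307 2.9307]
tr(P') = 6.1114


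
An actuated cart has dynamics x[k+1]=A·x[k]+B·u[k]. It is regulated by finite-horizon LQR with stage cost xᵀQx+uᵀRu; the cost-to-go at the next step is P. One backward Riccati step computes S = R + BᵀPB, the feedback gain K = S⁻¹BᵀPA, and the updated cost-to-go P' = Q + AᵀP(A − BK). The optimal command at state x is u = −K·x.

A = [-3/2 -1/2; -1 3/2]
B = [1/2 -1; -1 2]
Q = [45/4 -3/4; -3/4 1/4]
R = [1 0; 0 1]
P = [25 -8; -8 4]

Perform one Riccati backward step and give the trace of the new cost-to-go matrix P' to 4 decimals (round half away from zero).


BᵀP = [20.5000 -8.0000; -41.0000 16.0000]
S = R + BᵀPB = [1 0; 0 1] + [18.2500 -36.5000; -36.5000 73.0000] = [19.2500 -36.5000; -36.5000 74.0000]
BᵀPA = [-22.7500 -22.2500; 45.5000 44.5000]
K = S⁻¹·BᵀPA = [-0.2466 -0.2412; 0.4932 0.4824]
A−BK = [-0.8835 0.1030; -2.2331 0.2940]
AᵀP(A−BK) = [8.1978 -0.6856; -0.6856 0.4173]
P' = Q + AᵀP(A−BK) = [19.4478 -1.4356; -1.4356 0.6673]
tr(P') = 20.1152

20.1152


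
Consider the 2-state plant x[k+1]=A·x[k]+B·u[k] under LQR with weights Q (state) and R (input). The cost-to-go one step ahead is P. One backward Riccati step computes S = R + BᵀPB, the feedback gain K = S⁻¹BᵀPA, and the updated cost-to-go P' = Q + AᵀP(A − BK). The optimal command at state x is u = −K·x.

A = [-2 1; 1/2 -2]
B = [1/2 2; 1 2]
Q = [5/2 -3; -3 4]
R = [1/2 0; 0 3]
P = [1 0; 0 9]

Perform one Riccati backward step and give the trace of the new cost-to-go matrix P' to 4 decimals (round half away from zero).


BᵀP = [0.5000 9.0000; 2.0000 18.0000]
S = R + BᵀPB = [1/2 0; 0 3] + [9.2500 19.0000; 19.0000 40.0000] = [9.7500 19.0000; 19.0000 43.0000]
BᵀPA = [3.5000 -17.5000; 5.0000 -34.0000]
K = S⁻¹·BᵀPA = [0.9528 -1.8283; -0.3047 0.0172]
A−BK = [-1.8670 1.8798; 0.1567 -0.2060]
AᵀP(A−BK) = [4.4388 -4.6867; -4.6867 5.5880]
P' = Q + AᵀP(A−BK) = [6.9388 -7.6867; -7.6867 9.5880]
tr(P') = 16.5268

16.5268


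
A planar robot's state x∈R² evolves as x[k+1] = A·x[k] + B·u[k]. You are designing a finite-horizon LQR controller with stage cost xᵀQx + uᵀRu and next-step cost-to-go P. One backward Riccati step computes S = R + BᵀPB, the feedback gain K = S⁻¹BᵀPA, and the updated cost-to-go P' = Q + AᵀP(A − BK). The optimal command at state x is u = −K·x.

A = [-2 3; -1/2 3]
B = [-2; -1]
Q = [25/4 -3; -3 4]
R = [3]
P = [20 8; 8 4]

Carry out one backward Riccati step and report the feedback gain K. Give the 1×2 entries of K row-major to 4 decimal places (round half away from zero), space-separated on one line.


BᵀP = [-48.0000 -20.0000]
S = R + BᵀPB = [3] + [116.0000] = [119.0000]
BᵀPA = [106.0000 -204.0000]
K = S⁻¹·BᵀPA = [0.8908 -1.7143]
A−BK = [-0.2185 -0.4286; 0.3908 1.2857]
AᵀP(A−BK) = [2.5798 -4.2857; -4.2857 10.2857]
P' = Q + AᵀP(A−BK) = [8.8298 -7.2857; -7.2857 14.2857]
tr(P') = 23.1155

0.8908 -1.7143


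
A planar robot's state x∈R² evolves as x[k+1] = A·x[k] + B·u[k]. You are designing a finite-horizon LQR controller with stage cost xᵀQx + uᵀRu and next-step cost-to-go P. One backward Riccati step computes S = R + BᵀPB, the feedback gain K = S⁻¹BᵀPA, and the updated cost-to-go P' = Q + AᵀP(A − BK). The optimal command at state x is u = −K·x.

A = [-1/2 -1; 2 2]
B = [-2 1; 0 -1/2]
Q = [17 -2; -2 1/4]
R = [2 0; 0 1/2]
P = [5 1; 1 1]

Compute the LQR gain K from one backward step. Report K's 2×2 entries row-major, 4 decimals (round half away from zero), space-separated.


-0.2766 -0.1277 -0.7872 -0.9787

BᵀP = [-10.0000 -2.0000; 4.5000 0.5000]
S = R + BᵀPB = [2 0; 0 1/2] + [20.0000 -9.0000; -9.0000 4.2500] = [22.0000 -9.0000; -9.0000 4.7500]
BᵀPA = [1.0000 6.0000; -1.2500 -3.5000]
K = S⁻¹·BᵀPA = [-0.2766 -0.1277; -0.7872 -0.9787]
A−BK = [-0.2660 -0.2766; 1.6064 1.5106]
AᵀP(A−BK) = [2.5426 2.4043; 2.4043 2.3404]
P' = Q + AᵀP(A−BK) = [19.5426 0.4043; 0.4043 2.5904]
tr(P') = 22.1330


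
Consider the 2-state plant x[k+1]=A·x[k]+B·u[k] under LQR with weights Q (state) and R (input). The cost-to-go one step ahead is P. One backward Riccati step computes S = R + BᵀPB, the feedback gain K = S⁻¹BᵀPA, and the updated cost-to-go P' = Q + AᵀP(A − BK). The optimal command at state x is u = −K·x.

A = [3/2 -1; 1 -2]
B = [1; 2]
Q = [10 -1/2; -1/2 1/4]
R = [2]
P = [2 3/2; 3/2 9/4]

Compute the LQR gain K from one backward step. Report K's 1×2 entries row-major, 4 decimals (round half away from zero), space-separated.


0.7105 -0.8947

BᵀP = [5.0000 6.0000]
S = R + BᵀPB = [2] + [17.0000] = [19.0000]
BᵀPA = [13.5000 -17.0000]
K = S⁻¹·BᵀPA = [0.7105 -0.8947]
A−BK = [0.7895 -0.1053; -0.4211 -0.2105]
AᵀP(A−BK) = [1.6579 -1.4211; -1.4211 1.7895]
P' = Q + AᵀP(A−BK) = [11.6579 -1.9211; -1.9211 2.0395]
tr(P') = 13.6974


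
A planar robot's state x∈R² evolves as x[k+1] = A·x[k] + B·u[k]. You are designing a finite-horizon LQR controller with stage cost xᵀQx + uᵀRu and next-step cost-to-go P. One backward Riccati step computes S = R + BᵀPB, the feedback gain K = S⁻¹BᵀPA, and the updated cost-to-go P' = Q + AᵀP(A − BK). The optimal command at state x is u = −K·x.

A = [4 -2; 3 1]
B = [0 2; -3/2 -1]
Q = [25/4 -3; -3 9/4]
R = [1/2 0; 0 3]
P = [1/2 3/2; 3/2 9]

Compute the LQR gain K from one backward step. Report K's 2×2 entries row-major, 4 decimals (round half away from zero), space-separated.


BᵀP = [-2.2500 -13.5000; -0.5000 -6.0000]
S = R + BᵀPB = [1/2 0; 0 3] + [20.2500 9.0000; 9.0000 5.0000] = [20.7500 9.0000; 9.0000 8.0000]
BᵀPA = [-49.5000 -9.0000; -20.0000 -5.0000]
K = S⁻¹·BᵀPA = [-2.5412 -0.3176; 0.3588 -0.2676]
A−BK = [3.2824 -1.4647; -0.4529 0.2559]
AᵀP(A−BK) = [6.3882 -1.0765; -1.0765 0.8029]
P' = Q + AᵀP(A−BK) = [12.6382 -4.0765; -4.0765 3.0529]
tr(P') = 15.6912

-2.5412 -0.3176 0.3588 -0.2676


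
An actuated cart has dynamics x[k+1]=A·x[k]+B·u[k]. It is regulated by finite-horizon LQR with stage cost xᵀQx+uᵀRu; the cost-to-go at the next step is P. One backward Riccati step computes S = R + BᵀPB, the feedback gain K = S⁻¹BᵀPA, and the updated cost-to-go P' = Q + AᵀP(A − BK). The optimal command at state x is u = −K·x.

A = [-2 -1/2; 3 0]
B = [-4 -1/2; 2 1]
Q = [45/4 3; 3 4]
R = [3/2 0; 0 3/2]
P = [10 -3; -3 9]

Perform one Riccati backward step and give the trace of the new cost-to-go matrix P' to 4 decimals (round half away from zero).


BᵀP = [-46.0000 30.0000; -8.0000 10.5000]
S = R + BᵀPB = [3/2 0; 0 3/2] + [244.0000 53.0000; 53.0000 14.5000] = [245.5000 53.0000; 53.0000 16.0000]
BᵀPA = [182.0000 23.0000; 47.5000 4.0000]
K = S⁻¹·BᵀPA = [0.3525 0.1394; 1.8009 -0.2118]
A−BK = [0.3107 -0.0483; 0.4940 -0.0670]
AᵀP(A−BK) = [7.2919 -0.8123; -0.8123 0.1408]
P' = Q + AᵀP(A−BK) = [18.5419 2.1877; 2.1877 4.1408]
tr(P') = 22.6826

22.6826


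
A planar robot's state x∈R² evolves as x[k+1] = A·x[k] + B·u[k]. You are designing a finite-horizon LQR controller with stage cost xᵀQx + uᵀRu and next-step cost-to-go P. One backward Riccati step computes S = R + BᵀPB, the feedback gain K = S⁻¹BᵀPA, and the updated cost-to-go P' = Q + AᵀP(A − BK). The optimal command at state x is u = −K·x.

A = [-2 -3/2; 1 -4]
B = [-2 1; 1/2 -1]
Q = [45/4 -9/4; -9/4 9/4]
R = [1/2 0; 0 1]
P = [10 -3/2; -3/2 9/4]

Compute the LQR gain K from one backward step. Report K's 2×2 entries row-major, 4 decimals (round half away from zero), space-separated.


0.7815 1.8683 -0.4499 2.7214

BᵀP = [-20.7500 4.1250; 11.5000 -3.7500]
S = R + BᵀPB = [1/2 0; 0 1] + [43.5625 -24.8750; -24.8750 15.2500] = [44.0625 -24.8750; -24.8750 16.2500]
BᵀPA = [45.6250 14.6250; -26.7500 -2.2500]
K = S⁻¹·BᵀPA = [0.7815 1.8683; -0.4499 2.7214]
A−BK = [0.0129 -0.4849; 0.1594 -2.2127]
AᵀP(A−BK) = [0.5604 -1.1915; -1.1915 19.3000]
P' = Q + AᵀP(A−BK) = [11.8104 -3.4415; -3.4415 21.5500]
tr(P') = 33.3604


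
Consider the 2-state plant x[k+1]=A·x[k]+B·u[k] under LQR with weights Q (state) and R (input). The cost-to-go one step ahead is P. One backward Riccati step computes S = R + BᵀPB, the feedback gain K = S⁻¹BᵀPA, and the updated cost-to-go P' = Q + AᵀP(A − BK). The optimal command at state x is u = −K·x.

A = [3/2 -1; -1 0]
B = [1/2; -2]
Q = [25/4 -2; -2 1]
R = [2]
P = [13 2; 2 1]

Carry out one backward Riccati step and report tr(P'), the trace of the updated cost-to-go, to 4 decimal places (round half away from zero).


BᵀP = [2.5000 -1.0000]
S = R + BᵀPB = [2] + [3.2500] = [5.2500]
BᵀPA = [4.7500 -2.5000]
K = S⁻¹·BᵀPA = [0.9048 -0.4762]
A−BK = [1.0476 -0.7619; 0.8095 -0.9524]
AᵀP(A−BK) = [19.9524 -15.2381; -15.2381 11.8095]
P' = Q + AᵀP(A−BK) = [26.2024 -17.2381; -17.2381 12.8095]
tr(P') = 39.0119

39.0119


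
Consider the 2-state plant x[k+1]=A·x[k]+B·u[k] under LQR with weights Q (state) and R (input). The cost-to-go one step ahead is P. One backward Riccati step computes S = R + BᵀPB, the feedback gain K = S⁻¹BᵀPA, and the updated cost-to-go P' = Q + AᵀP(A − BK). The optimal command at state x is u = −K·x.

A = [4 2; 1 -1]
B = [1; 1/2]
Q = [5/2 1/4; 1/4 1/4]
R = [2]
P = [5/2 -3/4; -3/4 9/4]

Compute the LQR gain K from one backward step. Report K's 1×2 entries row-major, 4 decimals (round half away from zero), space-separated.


2.0580 0.8986

BᵀP = [2.1250 0.3750]
S = R + BᵀPB = [2] + [2.3125] = [4.3125]
BᵀPA = [8.8750 3.8750]
K = S⁻¹·BᵀPA = [2.0580 0.8986]
A−BK = [1.9420 1.1014; -0.0290 -1.4493]
AᵀP(A−BK) = [17.9855 11.2754; 11.2754 11.7681]
P' = Q + AᵀP(A−BK) = [20.4855 11.5254; 11.5254 12.0181]
tr(P') = 32.5036


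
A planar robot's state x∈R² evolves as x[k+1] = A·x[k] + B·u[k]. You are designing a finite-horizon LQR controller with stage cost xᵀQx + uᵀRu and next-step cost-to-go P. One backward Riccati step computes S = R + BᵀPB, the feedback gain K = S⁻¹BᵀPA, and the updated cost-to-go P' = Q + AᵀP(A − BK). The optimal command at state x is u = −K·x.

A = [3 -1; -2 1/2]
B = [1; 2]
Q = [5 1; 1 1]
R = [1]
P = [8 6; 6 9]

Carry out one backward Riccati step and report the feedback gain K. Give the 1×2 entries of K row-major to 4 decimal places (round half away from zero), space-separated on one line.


0.1739 -0.1159

BᵀP = [20.0000 24.0000]
S = R + BᵀPB = [1] + [68.0000] = [69.0000]
BᵀPA = [12.0000 -8.0000]
K = S⁻¹·BᵀPA = [0.1739 -0.1159]
A−BK = [2.8261 -0.8841; -2.3478 0.7319]
AᵀP(A−BK) = [33.9130 -10.6087; -10.6087 3.3225]
P' = Q + AᵀP(A−BK) = [38.9130 -9.6087; -9.6087 4.3225]
tr(P') = 43.2355


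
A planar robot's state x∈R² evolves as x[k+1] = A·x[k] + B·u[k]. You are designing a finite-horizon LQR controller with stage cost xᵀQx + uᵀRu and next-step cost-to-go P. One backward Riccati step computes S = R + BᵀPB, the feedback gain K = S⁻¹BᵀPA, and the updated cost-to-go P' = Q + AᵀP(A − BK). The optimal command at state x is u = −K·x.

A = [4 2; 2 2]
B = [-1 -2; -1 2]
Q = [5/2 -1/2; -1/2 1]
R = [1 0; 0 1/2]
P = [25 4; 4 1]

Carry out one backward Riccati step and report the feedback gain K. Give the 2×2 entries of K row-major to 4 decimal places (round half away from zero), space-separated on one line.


BᵀP = [-29.0000 -5.0000; -42.0000 -6.0000]
S = R + BᵀPB = [1 0; 0 1/2] + [34.0000 48.0000; 48.0000 72.0000] = [35.0000 48.0000; 48.0000 72.5000]
BᵀPA = [-126.0000 -68.0000; -180.0000 -96.0000]
K = S⁻¹·BᵀPA = [-2.1199 -1.3790; -1.0792 -0.4111]
A−BK = [-0.2784 -0.2013; 2.0385 1.4433]
AᵀP(A−BK) = [6.6296 4.2398; 4.2398 2.7580]
P' = Q + AᵀP(A−BK) = [9.1296 3.7398; 3.7398 3.7580]
tr(P') = 12.8876

-2.1199 -1.3790 -1.0792 -0.4111


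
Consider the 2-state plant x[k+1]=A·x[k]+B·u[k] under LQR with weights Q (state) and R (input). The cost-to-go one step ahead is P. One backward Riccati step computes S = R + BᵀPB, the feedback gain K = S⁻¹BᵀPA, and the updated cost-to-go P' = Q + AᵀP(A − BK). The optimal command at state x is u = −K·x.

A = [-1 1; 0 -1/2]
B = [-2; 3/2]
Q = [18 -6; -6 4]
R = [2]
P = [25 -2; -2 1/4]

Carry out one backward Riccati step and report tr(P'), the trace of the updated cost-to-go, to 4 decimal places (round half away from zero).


BᵀP = [-53.0000 4.3750]
S = R + BᵀPB = [2] + [112.5625] = [114.5625]
BᵀPA = [53.0000 -55.1875]
K = S⁻¹·BᵀPA = [0.4626 -0.4817]
A−BK = [-0.0747 0.0366; -0.6939 0.2226]
AᵀP(A−BK) = [0.4806 -0.4686; -0.4686 0.4774]
P' = Q + AᵀP(A−BK) = [18.4806 -6.4686; -6.4686 4.4774]
tr(P') = 22.9580

22.9580
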